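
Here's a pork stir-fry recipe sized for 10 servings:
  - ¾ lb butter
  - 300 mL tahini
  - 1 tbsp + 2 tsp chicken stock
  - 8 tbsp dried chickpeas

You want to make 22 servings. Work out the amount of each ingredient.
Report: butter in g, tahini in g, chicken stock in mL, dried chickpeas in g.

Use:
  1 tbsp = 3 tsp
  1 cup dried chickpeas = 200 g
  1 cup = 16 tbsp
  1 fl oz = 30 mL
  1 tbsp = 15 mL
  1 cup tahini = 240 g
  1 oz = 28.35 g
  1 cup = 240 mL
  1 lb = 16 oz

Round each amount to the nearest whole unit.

Scaling factor: 22/10 = 11/5 = 2.2.
butter: 0.75 lb × 11/5 × 16 oz/lb × 28.35 g/oz ≈ 748 g
tahini: 300 mL × 11/5 ÷ 240 mL/cup × 240 g/cup = 660 g
chicken stock: (1 tbsp + 2 tsp = 5/3 tbsp) × 11/5 × 15 mL/tbsp = 55 mL
dried chickpeas: 8 tbsp × 11/5 ÷ 16 tbsp/cup × 200 g/cup = 220 g

butter: 748 g; tahini: 660 g; chicken stock: 55 mL; dried chickpeas: 220 g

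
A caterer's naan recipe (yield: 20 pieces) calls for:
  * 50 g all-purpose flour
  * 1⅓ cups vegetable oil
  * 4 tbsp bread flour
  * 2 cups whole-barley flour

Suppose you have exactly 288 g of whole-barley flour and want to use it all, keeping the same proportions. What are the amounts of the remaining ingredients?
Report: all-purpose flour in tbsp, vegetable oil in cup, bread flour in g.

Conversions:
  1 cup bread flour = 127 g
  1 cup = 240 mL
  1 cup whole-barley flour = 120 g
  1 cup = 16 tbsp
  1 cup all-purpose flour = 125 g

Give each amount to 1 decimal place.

all-purpose flour: 7.7 tbsp; vegetable oil: 1.6 cup; bread flour: 38.1 g

The original recipe has 240 g of whole-barley flour, so the scaling factor is 288 ÷ 240 = 6/5 = 1.2.
all-purpose flour: 50 g × 6/5 ÷ 125 g/cup × 16 tbsp/cup ≈ 7.7 tbsp
vegetable oil: 4/3 cup × 6/5 = 1.6 cup
bread flour: 4 tbsp × 6/5 ÷ 16 tbsp/cup × 127 g/cup = 38.1 g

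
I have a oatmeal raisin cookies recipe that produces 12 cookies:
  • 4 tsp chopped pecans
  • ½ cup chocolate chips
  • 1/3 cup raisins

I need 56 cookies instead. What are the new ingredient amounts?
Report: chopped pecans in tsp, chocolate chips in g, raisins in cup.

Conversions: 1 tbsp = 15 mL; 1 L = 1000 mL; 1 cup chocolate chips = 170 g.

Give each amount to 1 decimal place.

chopped pecans: 18.7 tsp; chocolate chips: 396.7 g; raisins: 1.6 cup

Scaling factor: 56/12 = 14/3.
chopped pecans: 4 tsp × 14/3 ≈ 18.7 tsp
chocolate chips: 0.5 cup × 14/3 × 170 g/cup ≈ 396.7 g
raisins: 1/3 cup × 14/3 ≈ 1.6 cup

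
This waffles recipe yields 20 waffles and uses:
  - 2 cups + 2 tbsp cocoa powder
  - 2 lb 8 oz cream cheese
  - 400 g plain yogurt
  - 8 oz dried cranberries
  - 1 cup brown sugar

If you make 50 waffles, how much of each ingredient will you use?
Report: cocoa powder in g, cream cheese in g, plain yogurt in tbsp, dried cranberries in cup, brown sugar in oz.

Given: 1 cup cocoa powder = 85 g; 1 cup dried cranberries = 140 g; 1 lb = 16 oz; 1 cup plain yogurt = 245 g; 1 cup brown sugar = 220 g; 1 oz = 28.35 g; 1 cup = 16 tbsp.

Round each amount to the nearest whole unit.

Scaling factor: 50/20 = 5/2 = 2.5.
cocoa powder: (2 cup + 2 tbsp = 2.125 cup) × 5/2 × 85 g/cup ≈ 452 g
cream cheese: (2 lb + 8 oz = 2.5 lb) × 5/2 × 16 oz/lb × 28.35 g/oz = 2835 g
plain yogurt: 400 g × 5/2 ÷ 245 g/cup × 16 tbsp/cup ≈ 65 tbsp
dried cranberries: 8 oz × 5/2 × 28.35 g/oz ÷ 140 g/cup ≈ 4 cup
brown sugar: 1 cup × 5/2 × 220 g/cup ÷ 28.35 g/oz ≈ 19 oz

cocoa powder: 452 g; cream cheese: 2835 g; plain yogurt: 65 tbsp; dried cranberries: 4 cup; brown sugar: 19 oz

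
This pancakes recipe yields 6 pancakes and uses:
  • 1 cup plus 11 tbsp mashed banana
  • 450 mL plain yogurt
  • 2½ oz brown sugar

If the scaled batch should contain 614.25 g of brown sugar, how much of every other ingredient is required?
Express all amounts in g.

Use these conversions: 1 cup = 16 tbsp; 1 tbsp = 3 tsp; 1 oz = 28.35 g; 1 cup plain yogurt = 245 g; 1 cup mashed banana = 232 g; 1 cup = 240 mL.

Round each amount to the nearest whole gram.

The original recipe has 70.875 g of brown sugar, so the scaling factor is 614.25 ÷ 70.875 = 26/3.
mashed banana: (1 cup + 11 tbsp = 1.6875 cup) × 26/3 × 232 g/cup = 3393 g
plain yogurt: 450 mL × 26/3 ÷ 240 mL/cup × 245 g/cup ≈ 3981 g

mashed banana: 3393 g; plain yogurt: 3981 g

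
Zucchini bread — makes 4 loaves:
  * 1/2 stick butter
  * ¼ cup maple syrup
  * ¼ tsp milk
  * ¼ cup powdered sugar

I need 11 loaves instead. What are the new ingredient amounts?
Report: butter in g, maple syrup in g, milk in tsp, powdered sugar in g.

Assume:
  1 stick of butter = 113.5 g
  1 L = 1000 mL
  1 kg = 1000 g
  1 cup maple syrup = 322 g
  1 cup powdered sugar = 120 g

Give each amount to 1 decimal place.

Scaling factor: 11/4 = 2.75.
butter: 0.5 stick × 11/4 × 113.5 g/stick ≈ 156.1 g
maple syrup: 0.25 cup × 11/4 × 322 g/cup ≈ 221.4 g
milk: 0.25 tsp × 11/4 ≈ 0.7 tsp
powdered sugar: 0.25 cup × 11/4 × 120 g/cup = 82.5 g

butter: 156.1 g; maple syrup: 221.4 g; milk: 0.7 tsp; powdered sugar: 82.5 g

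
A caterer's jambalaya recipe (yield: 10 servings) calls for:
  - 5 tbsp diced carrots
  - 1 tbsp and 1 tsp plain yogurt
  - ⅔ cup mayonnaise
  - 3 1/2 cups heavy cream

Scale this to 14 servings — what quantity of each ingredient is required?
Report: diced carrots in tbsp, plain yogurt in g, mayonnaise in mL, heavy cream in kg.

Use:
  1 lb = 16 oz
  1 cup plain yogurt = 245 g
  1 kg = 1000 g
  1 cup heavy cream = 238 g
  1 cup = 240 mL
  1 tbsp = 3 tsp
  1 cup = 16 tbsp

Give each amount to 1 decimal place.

diced carrots: 7.0 tbsp; plain yogurt: 28.6 g; mayonnaise: 224.0 mL; heavy cream: 1.2 kg

Scaling factor: 14/10 = 7/5 = 1.4.
diced carrots: 5 tbsp × 7/5 = 7.0 tbsp
plain yogurt: (1 tbsp + 1 tsp = 4/3 tbsp) × 7/5 ÷ 16 tbsp/cup × 245 g/cup ≈ 28.6 g
mayonnaise: 2/3 cup × 7/5 × 240 mL/cup = 224.0 mL
heavy cream: 3.5 cup × 7/5 × 238 g/cup ÷ 1000 g/kg ≈ 1.2 kg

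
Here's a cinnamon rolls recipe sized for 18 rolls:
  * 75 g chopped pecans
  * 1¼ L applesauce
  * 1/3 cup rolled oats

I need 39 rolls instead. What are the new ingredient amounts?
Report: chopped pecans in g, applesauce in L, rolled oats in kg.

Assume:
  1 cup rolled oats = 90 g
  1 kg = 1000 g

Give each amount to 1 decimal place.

chopped pecans: 162.5 g; applesauce: 2.7 L; rolled oats: 0.1 kg

Scaling factor: 39/18 = 13/6.
chopped pecans: 75 g × 13/6 = 162.5 g
applesauce: 1.25 L × 13/6 ≈ 2.7 L
rolled oats: 1/3 cup × 13/6 × 90 g/cup ÷ 1000 g/kg ≈ 0.1 kg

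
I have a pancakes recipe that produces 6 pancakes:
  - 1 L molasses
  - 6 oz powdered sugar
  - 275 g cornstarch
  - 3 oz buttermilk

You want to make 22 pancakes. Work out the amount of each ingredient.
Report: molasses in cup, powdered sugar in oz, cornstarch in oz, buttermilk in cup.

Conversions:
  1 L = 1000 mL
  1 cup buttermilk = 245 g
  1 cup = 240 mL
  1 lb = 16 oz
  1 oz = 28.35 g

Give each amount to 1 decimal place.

Scaling factor: 22/6 = 11/3.
molasses: 1 L × 11/3 × 1000 mL/L ÷ 240 mL/cup ≈ 15.3 cup
powdered sugar: 6 oz × 11/3 = 22.0 oz
cornstarch: 275 g × 11/3 ÷ 28.35 g/oz ≈ 35.6 oz
buttermilk: 3 oz × 11/3 × 28.35 g/oz ÷ 245 g/cup ≈ 1.3 cup

molasses: 15.3 cup; powdered sugar: 22.0 oz; cornstarch: 35.6 oz; buttermilk: 1.3 cup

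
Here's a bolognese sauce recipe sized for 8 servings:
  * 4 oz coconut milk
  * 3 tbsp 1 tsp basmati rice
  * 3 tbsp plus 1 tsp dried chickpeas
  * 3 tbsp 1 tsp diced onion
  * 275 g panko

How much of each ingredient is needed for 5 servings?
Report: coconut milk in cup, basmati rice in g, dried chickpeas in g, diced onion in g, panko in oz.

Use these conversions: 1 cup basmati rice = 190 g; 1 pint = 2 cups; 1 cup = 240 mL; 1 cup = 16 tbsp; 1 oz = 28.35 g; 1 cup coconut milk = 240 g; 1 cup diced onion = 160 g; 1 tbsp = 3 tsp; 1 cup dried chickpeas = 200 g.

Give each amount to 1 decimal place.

Scaling factor: 5/8 = 0.625.
coconut milk: 4 oz × 5/8 × 28.35 g/oz ÷ 240 g/cup ≈ 0.3 cup
basmati rice: (3 tbsp + 1 tsp = 10/3 tbsp) × 5/8 ÷ 16 tbsp/cup × 190 g/cup ≈ 24.7 g
dried chickpeas: (3 tbsp + 1 tsp = 10/3 tbsp) × 5/8 ÷ 16 tbsp/cup × 200 g/cup ≈ 26.0 g
diced onion: (3 tbsp + 1 tsp = 10/3 tbsp) × 5/8 ÷ 16 tbsp/cup × 160 g/cup ≈ 20.8 g
panko: 275 g × 5/8 ÷ 28.35 g/oz ≈ 6.1 oz

coconut milk: 0.3 cup; basmati rice: 24.7 g; dried chickpeas: 26.0 g; diced onion: 20.8 g; panko: 6.1 oz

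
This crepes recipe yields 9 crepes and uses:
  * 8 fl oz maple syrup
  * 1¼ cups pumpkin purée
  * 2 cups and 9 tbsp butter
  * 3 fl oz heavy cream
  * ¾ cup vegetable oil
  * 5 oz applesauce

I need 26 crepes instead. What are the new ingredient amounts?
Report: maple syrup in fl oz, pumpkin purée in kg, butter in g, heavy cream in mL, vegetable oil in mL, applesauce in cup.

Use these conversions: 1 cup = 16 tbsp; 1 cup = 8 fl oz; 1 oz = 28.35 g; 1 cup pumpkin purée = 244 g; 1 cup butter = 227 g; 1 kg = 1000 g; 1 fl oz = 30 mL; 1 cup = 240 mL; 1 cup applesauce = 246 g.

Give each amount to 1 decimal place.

maple syrup: 23.1 fl oz; pumpkin purée: 0.9 kg; butter: 1680.4 g; heavy cream: 260.0 mL; vegetable oil: 520.0 mL; applesauce: 1.7 cup

Scaling factor: 26/9.
maple syrup: 8 fl oz × 26/9 ≈ 23.1 fl oz
pumpkin purée: 1.25 cup × 26/9 × 244 g/cup ÷ 1000 g/kg ≈ 0.9 kg
butter: (2 cup + 9 tbsp = 2.5625 cup) × 26/9 × 227 g/cup ≈ 1680.4 g
heavy cream: 3 fl oz × 26/9 × 30 mL/fl oz = 260.0 mL
vegetable oil: 0.75 cup × 26/9 × 240 mL/cup = 520.0 mL
applesauce: 5 oz × 26/9 × 28.35 g/oz ÷ 246 g/cup ≈ 1.7 cup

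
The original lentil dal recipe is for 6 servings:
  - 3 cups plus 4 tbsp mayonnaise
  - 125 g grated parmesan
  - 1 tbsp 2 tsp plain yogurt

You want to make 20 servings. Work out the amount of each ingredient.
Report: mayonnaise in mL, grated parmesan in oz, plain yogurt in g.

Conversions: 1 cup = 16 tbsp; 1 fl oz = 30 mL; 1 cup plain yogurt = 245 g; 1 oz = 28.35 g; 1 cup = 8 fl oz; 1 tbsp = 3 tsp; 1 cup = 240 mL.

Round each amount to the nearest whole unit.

Scaling factor: 20/6 = 10/3.
mayonnaise: (3 cup + 4 tbsp = 3.25 cup) × 10/3 × 240 mL/cup = 2600 mL
grated parmesan: 125 g × 10/3 ÷ 28.35 g/oz ≈ 15 oz
plain yogurt: (1 tbsp + 2 tsp = 5/3 tbsp) × 10/3 ÷ 16 tbsp/cup × 245 g/cup ≈ 85 g

mayonnaise: 2600 mL; grated parmesan: 15 oz; plain yogurt: 85 g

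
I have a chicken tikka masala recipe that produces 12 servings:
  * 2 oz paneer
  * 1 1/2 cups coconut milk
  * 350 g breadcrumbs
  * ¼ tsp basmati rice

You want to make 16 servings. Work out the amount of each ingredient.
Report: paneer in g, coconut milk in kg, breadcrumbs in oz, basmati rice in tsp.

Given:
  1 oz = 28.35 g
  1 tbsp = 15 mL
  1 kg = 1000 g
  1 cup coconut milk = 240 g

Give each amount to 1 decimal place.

paneer: 75.6 g; coconut milk: 0.5 kg; breadcrumbs: 16.5 oz; basmati rice: 0.3 tsp

Scaling factor: 16/12 = 4/3.
paneer: 2 oz × 4/3 × 28.35 g/oz = 75.6 g
coconut milk: 1.5 cup × 4/3 × 240 g/cup ÷ 1000 g/kg ≈ 0.5 kg
breadcrumbs: 350 g × 4/3 ÷ 28.35 g/oz ≈ 16.5 oz
basmati rice: 0.25 tsp × 4/3 ≈ 0.3 tsp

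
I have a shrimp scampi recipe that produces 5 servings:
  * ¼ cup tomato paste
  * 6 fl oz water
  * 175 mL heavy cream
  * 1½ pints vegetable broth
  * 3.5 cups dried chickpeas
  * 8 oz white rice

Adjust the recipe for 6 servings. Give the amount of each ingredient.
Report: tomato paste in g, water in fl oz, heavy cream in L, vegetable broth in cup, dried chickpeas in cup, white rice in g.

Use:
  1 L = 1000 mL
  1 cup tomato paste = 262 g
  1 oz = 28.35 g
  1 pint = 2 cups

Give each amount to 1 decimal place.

tomato paste: 78.6 g; water: 7.2 fl oz; heavy cream: 0.2 L; vegetable broth: 3.6 cup; dried chickpeas: 4.2 cup; white rice: 272.2 g

Scaling factor: 6/5 = 1.2.
tomato paste: 0.25 cup × 6/5 × 262 g/cup = 78.6 g
water: 6 fl oz × 6/5 = 7.2 fl oz
heavy cream: 175 mL × 6/5 ÷ 1000 mL/L ≈ 0.2 L
vegetable broth: 1.5 pint × 6/5 × 2 cup/pint = 3.6 cup
dried chickpeas: 3.5 cup × 6/5 = 4.2 cup
white rice: 8 oz × 6/5 × 28.35 g/oz ≈ 272.2 g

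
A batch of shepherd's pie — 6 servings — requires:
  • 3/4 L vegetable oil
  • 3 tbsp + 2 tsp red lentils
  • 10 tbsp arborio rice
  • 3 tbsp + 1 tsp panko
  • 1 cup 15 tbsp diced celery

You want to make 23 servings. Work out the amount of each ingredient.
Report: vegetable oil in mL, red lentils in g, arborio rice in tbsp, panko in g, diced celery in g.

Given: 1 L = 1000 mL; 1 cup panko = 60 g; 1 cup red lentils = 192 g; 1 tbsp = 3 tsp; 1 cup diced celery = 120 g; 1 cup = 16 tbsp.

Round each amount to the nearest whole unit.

vegetable oil: 2875 mL; red lentils: 169 g; arborio rice: 38 tbsp; panko: 48 g; diced celery: 891 g

Scaling factor: 23/6.
vegetable oil: 0.75 L × 23/6 × 1000 mL/L = 2875 mL
red lentils: (3 tbsp + 2 tsp = 11/3 tbsp) × 23/6 ÷ 16 tbsp/cup × 192 g/cup ≈ 169 g
arborio rice: 10 tbsp × 23/6 ≈ 38 tbsp
panko: (3 tbsp + 1 tsp = 10/3 tbsp) × 23/6 ÷ 16 tbsp/cup × 60 g/cup ≈ 48 g
diced celery: (1 cup + 15 tbsp = 1.9375 cup) × 23/6 × 120 g/cup ≈ 891 g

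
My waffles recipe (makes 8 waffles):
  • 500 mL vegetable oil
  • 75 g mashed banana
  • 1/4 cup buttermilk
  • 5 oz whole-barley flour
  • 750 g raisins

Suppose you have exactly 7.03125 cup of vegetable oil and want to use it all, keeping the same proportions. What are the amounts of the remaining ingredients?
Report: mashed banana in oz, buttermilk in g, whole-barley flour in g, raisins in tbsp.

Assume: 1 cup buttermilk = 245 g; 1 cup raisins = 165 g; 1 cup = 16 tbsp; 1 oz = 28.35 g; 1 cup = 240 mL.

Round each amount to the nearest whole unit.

mashed banana: 9 oz; buttermilk: 207 g; whole-barley flour: 478 g; raisins: 245 tbsp

The original recipe has 25/12 cup of vegetable oil, so the scaling factor is 7.03125 ÷ 25/12 = 27/8 = 3.375.
mashed banana: 75 g × 27/8 ÷ 28.35 g/oz ≈ 9 oz
buttermilk: 0.25 cup × 27/8 × 245 g/cup ≈ 207 g
whole-barley flour: 5 oz × 27/8 × 28.35 g/oz ≈ 478 g
raisins: 750 g × 27/8 ÷ 165 g/cup × 16 tbsp/cup ≈ 245 tbsp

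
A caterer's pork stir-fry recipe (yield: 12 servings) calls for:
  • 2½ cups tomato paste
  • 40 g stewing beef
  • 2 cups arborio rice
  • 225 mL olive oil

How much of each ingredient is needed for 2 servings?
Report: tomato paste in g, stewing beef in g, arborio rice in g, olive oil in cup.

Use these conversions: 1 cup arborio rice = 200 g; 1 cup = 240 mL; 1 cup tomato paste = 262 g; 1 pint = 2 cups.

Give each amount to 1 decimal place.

Scaling factor: 2/12 = 1/6.
tomato paste: 2.5 cup × 1/6 × 262 g/cup ≈ 109.2 g
stewing beef: 40 g × 1/6 ≈ 6.7 g
arborio rice: 2 cup × 1/6 × 200 g/cup ≈ 66.7 g
olive oil: 225 mL × 1/6 ÷ 240 mL/cup ≈ 0.2 cup

tomato paste: 109.2 g; stewing beef: 6.7 g; arborio rice: 66.7 g; olive oil: 0.2 cup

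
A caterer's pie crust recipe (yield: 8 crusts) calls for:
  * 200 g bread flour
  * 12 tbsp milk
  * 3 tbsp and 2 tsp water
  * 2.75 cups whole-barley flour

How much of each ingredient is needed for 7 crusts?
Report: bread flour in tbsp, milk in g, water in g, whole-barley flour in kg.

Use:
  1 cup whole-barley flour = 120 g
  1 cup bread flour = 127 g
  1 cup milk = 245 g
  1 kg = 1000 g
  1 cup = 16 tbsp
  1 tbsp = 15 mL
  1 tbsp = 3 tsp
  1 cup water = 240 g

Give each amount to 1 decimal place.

bread flour: 22.0 tbsp; milk: 160.8 g; water: 48.1 g; whole-barley flour: 0.3 kg

Scaling factor: 7/8 = 0.875.
bread flour: 200 g × 7/8 ÷ 127 g/cup × 16 tbsp/cup ≈ 22.0 tbsp
milk: 12 tbsp × 7/8 ÷ 16 tbsp/cup × 245 g/cup ≈ 160.8 g
water: (3 tbsp + 2 tsp = 11/3 tbsp) × 7/8 ÷ 16 tbsp/cup × 240 g/cup ≈ 48.1 g
whole-barley flour: 2.75 cup × 7/8 × 120 g/cup ÷ 1000 g/kg ≈ 0.3 kg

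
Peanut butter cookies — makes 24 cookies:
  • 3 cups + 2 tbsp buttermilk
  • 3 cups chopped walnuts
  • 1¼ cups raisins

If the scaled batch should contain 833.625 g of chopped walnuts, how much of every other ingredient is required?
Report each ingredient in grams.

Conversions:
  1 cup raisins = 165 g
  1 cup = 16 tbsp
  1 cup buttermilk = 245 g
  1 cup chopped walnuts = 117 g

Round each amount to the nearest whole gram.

buttermilk: 1818 g; raisins: 490 g

The original recipe has 351 g of chopped walnuts, so the scaling factor is 833.625 ÷ 351 = 19/8 = 2.375.
buttermilk: (3 cup + 2 tbsp = 3.125 cup) × 19/8 × 245 g/cup ≈ 1818 g
raisins: 1.25 cup × 19/8 × 165 g/cup ≈ 490 g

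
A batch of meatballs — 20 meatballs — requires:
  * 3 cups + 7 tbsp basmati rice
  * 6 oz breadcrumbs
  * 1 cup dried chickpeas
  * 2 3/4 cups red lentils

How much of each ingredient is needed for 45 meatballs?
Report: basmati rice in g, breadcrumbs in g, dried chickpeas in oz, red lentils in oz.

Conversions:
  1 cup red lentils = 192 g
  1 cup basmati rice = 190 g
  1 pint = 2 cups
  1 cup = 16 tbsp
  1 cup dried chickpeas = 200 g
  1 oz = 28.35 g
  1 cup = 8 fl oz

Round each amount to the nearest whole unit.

basmati rice: 1470 g; breadcrumbs: 383 g; dried chickpeas: 16 oz; red lentils: 42 oz

Scaling factor: 45/20 = 9/4 = 2.25.
basmati rice: (3 cup + 7 tbsp = 3.4375 cup) × 9/4 × 190 g/cup ≈ 1470 g
breadcrumbs: 6 oz × 9/4 × 28.35 g/oz ≈ 383 g
dried chickpeas: 1 cup × 9/4 × 200 g/cup ÷ 28.35 g/oz ≈ 16 oz
red lentils: 2.75 cup × 9/4 × 192 g/cup ÷ 28.35 g/oz ≈ 42 oz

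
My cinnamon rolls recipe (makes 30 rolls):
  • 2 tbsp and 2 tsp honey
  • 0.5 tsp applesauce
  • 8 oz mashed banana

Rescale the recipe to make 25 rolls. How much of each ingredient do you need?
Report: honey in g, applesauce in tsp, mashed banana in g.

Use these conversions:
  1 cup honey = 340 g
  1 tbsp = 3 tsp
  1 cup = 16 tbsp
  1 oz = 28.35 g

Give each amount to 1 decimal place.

honey: 47.2 g; applesauce: 0.4 tsp; mashed banana: 189.0 g

Scaling factor: 25/30 = 5/6.
honey: (2 tbsp + 2 tsp = 8/3 tbsp) × 5/6 ÷ 16 tbsp/cup × 340 g/cup ≈ 47.2 g
applesauce: 0.5 tsp × 5/6 ≈ 0.4 tsp
mashed banana: 8 oz × 5/6 × 28.35 g/oz = 189.0 g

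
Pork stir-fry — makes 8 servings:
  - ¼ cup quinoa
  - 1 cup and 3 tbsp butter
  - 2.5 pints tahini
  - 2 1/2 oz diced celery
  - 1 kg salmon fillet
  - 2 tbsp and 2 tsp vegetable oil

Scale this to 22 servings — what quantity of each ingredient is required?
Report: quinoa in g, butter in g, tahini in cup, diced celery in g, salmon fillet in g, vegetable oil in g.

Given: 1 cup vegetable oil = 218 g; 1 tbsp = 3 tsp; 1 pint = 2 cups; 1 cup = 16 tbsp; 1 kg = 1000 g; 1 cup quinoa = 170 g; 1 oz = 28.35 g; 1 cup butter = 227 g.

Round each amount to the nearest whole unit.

quinoa: 117 g; butter: 741 g; tahini: 14 cup; diced celery: 195 g; salmon fillet: 2750 g; vegetable oil: 100 g

Scaling factor: 22/8 = 11/4 = 2.75.
quinoa: 0.25 cup × 11/4 × 170 g/cup ≈ 117 g
butter: (1 cup + 3 tbsp = 1.1875 cup) × 11/4 × 227 g/cup ≈ 741 g
tahini: 2.5 pint × 11/4 × 2 cup/pint ≈ 14 cup
diced celery: 2.5 oz × 11/4 × 28.35 g/oz ≈ 195 g
salmon fillet: 1 kg × 11/4 × 1000 g/kg = 2750 g
vegetable oil: (2 tbsp + 2 tsp = 8/3 tbsp) × 11/4 ÷ 16 tbsp/cup × 218 g/cup ≈ 100 g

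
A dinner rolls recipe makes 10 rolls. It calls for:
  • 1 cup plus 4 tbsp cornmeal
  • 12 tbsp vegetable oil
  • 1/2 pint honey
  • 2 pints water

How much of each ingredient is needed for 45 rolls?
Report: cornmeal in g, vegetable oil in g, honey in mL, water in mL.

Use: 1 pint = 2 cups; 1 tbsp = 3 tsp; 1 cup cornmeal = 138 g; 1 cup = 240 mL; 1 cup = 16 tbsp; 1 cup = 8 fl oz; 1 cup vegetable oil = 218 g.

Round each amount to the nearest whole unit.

Scaling factor: 45/10 = 9/2 = 4.5.
cornmeal: (1 cup + 4 tbsp = 1.25 cup) × 9/2 × 138 g/cup ≈ 776 g
vegetable oil: 12 tbsp × 9/2 ÷ 16 tbsp/cup × 218 g/cup ≈ 736 g
honey: 0.5 pint × 9/2 × 2 cup/pint × 240 mL/cup = 1080 mL
water: 2 pint × 9/2 × 2 cup/pint × 240 mL/cup = 4320 mL

cornmeal: 776 g; vegetable oil: 736 g; honey: 1080 mL; water: 4320 mL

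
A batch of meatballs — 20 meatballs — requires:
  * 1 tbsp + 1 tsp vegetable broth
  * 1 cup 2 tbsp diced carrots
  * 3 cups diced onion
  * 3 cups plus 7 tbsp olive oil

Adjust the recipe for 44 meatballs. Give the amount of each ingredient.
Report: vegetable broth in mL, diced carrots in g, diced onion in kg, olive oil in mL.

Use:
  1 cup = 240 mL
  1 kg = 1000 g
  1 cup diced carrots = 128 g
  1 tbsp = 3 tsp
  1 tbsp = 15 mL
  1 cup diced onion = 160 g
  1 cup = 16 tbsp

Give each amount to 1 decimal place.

vegetable broth: 44.0 mL; diced carrots: 316.8 g; diced onion: 1.1 kg; olive oil: 1815.0 mL

Scaling factor: 44/20 = 11/5 = 2.2.
vegetable broth: (1 tbsp + 1 tsp = 4/3 tbsp) × 11/5 × 15 mL/tbsp = 44.0 mL
diced carrots: (1 cup + 2 tbsp = 1.125 cup) × 11/5 × 128 g/cup = 316.8 g
diced onion: 3 cup × 11/5 × 160 g/cup ÷ 1000 g/kg ≈ 1.1 kg
olive oil: (3 cup + 7 tbsp = 3.4375 cup) × 11/5 × 240 mL/cup = 1815.0 mL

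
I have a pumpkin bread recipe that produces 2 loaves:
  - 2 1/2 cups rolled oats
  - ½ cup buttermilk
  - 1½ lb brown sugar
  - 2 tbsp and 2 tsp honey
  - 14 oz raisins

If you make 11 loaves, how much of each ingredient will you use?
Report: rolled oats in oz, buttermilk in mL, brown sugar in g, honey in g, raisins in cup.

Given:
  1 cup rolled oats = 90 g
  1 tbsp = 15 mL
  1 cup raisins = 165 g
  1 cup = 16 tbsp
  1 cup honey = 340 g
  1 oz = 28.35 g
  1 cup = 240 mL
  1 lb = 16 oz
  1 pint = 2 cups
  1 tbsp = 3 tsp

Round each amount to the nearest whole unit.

Scaling factor: 11/2 = 5.5.
rolled oats: 2.5 cup × 11/2 × 90 g/cup ÷ 28.35 g/oz ≈ 44 oz
buttermilk: 0.5 cup × 11/2 × 240 mL/cup = 660 mL
brown sugar: 1.5 lb × 11/2 × 16 oz/lb × 28.35 g/oz ≈ 3742 g
honey: (2 tbsp + 2 tsp = 8/3 tbsp) × 11/2 ÷ 16 tbsp/cup × 340 g/cup ≈ 312 g
raisins: 14 oz × 11/2 × 28.35 g/oz ÷ 165 g/cup ≈ 13 cup

rolled oats: 44 oz; buttermilk: 660 mL; brown sugar: 3742 g; honey: 312 g; raisins: 13 cup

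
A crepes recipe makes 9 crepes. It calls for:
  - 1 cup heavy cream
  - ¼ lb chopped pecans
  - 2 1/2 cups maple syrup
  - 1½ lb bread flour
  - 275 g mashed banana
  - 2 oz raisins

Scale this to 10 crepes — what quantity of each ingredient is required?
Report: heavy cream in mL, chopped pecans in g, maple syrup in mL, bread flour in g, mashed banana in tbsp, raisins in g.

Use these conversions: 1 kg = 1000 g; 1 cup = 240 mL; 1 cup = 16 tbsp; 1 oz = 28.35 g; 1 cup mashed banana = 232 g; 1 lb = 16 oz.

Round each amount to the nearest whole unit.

Scaling factor: 10/9.
heavy cream: 1 cup × 10/9 × 240 mL/cup ≈ 267 mL
chopped pecans: 0.25 lb × 10/9 × 16 oz/lb × 28.35 g/oz = 126 g
maple syrup: 2.5 cup × 10/9 × 240 mL/cup ≈ 667 mL
bread flour: 1.5 lb × 10/9 × 16 oz/lb × 28.35 g/oz = 756 g
mashed banana: 275 g × 10/9 ÷ 232 g/cup × 16 tbsp/cup ≈ 21 tbsp
raisins: 2 oz × 10/9 × 28.35 g/oz = 63 g

heavy cream: 267 mL; chopped pecans: 126 g; maple syrup: 667 mL; bread flour: 756 g; mashed banana: 21 tbsp; raisins: 63 g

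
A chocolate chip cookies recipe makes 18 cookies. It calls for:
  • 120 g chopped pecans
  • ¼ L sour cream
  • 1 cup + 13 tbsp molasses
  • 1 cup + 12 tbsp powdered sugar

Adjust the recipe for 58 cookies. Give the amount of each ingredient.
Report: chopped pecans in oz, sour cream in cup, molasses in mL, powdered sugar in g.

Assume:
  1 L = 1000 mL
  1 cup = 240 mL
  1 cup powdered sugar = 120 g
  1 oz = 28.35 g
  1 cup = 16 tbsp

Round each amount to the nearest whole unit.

Scaling factor: 58/18 = 29/9.
chopped pecans: 120 g × 29/9 ÷ 28.35 g/oz ≈ 14 oz
sour cream: 0.25 L × 29/9 × 1000 mL/L ÷ 240 mL/cup ≈ 3 cup
molasses: (1 cup + 13 tbsp = 1.8125 cup) × 29/9 × 240 mL/cup ≈ 1402 mL
powdered sugar: (1 cup + 12 tbsp = 1.75 cup) × 29/9 × 120 g/cup ≈ 677 g

chopped pecans: 14 oz; sour cream: 3 cup; molasses: 1402 mL; powdered sugar: 677 g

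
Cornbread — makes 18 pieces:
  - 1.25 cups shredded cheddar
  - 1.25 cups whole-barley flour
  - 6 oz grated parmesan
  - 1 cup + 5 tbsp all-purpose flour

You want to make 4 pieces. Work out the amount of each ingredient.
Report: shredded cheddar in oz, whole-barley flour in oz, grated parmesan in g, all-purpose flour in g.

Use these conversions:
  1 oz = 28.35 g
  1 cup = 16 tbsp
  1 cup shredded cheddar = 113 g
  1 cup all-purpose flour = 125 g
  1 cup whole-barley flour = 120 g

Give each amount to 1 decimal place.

shredded cheddar: 1.1 oz; whole-barley flour: 1.2 oz; grated parmesan: 37.8 g; all-purpose flour: 36.5 g

Scaling factor: 4/18 = 2/9.
shredded cheddar: 1.25 cup × 2/9 × 113 g/cup ÷ 28.35 g/oz ≈ 1.1 oz
whole-barley flour: 1.25 cup × 2/9 × 120 g/cup ÷ 28.35 g/oz ≈ 1.2 oz
grated parmesan: 6 oz × 2/9 × 28.35 g/oz = 37.8 g
all-purpose flour: (1 cup + 5 tbsp = 1.3125 cup) × 2/9 × 125 g/cup ≈ 36.5 g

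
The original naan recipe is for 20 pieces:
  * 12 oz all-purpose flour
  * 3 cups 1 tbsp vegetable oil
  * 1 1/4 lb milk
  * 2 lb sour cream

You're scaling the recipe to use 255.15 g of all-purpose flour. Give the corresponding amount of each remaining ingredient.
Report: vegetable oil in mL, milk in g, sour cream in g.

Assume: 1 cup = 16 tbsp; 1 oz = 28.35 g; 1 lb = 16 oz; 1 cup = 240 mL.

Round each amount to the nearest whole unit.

The original recipe has 340.2 g of all-purpose flour, so the scaling factor is 255.15 ÷ 340.2 = 3/4 = 0.75.
vegetable oil: (3 cup + 1 tbsp = 3.0625 cup) × 3/4 × 240 mL/cup ≈ 551 mL
milk: 1.25 lb × 3/4 × 16 oz/lb × 28.35 g/oz ≈ 425 g
sour cream: 2 lb × 3/4 × 16 oz/lb × 28.35 g/oz ≈ 680 g

vegetable oil: 551 mL; milk: 425 g; sour cream: 680 g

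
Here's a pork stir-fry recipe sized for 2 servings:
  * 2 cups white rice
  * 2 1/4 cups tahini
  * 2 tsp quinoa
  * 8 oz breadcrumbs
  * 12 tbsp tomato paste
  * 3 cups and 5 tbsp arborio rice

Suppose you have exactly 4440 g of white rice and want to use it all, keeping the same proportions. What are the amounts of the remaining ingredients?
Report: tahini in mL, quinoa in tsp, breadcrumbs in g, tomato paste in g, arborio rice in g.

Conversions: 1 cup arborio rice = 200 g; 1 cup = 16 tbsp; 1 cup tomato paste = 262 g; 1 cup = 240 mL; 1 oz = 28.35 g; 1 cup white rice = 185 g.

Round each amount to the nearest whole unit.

The original recipe has 370 g of white rice, so the scaling factor is 4440 ÷ 370 = 12.
tahini: 2.25 cup × 12 × 240 mL/cup = 6480 mL
quinoa: 2 tsp × 12 = 24 tsp
breadcrumbs: 8 oz × 12 × 28.35 g/oz ≈ 2722 g
tomato paste: 12 tbsp × 12 ÷ 16 tbsp/cup × 262 g/cup = 2358 g
arborio rice: (3 cup + 5 tbsp = 3.3125 cup) × 12 × 200 g/cup = 7950 g

tahini: 6480 mL; quinoa: 24 tsp; breadcrumbs: 2722 g; tomato paste: 2358 g; arborio rice: 7950 g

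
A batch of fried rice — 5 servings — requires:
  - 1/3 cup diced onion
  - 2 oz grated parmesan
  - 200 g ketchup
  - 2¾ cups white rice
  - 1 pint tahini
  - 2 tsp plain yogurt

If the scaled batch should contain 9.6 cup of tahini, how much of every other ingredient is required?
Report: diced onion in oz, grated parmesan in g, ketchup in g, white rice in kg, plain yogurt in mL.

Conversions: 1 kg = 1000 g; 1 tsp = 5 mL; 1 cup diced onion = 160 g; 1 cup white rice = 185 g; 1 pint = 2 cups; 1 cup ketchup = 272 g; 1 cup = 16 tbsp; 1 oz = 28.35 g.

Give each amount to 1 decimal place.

diced onion: 9.0 oz; grated parmesan: 272.2 g; ketchup: 960.0 g; white rice: 2.4 kg; plain yogurt: 48.0 mL

The original recipe has 2 cup of tahini, so the scaling factor is 9.6 ÷ 2 = 24/5 = 4.8.
diced onion: 1/3 cup × 24/5 × 160 g/cup ÷ 28.35 g/oz ≈ 9.0 oz
grated parmesan: 2 oz × 24/5 × 28.35 g/oz ≈ 272.2 g
ketchup: 200 g × 24/5 = 960.0 g
white rice: 2.75 cup × 24/5 × 185 g/cup ÷ 1000 g/kg ≈ 2.4 kg
plain yogurt: 2 tsp × 24/5 × 5 mL/tsp = 48.0 mL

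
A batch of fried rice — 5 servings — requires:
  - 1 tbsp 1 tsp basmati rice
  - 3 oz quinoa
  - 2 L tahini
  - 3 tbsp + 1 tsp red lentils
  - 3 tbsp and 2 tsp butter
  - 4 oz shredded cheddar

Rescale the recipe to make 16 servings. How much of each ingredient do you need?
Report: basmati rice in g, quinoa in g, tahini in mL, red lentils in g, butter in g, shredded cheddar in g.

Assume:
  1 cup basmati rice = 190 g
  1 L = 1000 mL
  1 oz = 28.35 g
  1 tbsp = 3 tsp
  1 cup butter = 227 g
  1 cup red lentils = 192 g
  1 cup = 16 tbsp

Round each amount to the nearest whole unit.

Scaling factor: 16/5 = 3.2.
basmati rice: (1 tbsp + 1 tsp = 4/3 tbsp) × 16/5 ÷ 16 tbsp/cup × 190 g/cup ≈ 51 g
quinoa: 3 oz × 16/5 × 28.35 g/oz ≈ 272 g
tahini: 2 L × 16/5 × 1000 mL/L = 6400 mL
red lentils: (3 tbsp + 1 tsp = 10/3 tbsp) × 16/5 ÷ 16 tbsp/cup × 192 g/cup = 128 g
butter: (3 tbsp + 2 tsp = 11/3 tbsp) × 16/5 ÷ 16 tbsp/cup × 227 g/cup ≈ 166 g
shredded cheddar: 4 oz × 16/5 × 28.35 g/oz ≈ 363 g

basmati rice: 51 g; quinoa: 272 g; tahini: 6400 mL; red lentils: 128 g; butter: 166 g; shredded cheddar: 363 g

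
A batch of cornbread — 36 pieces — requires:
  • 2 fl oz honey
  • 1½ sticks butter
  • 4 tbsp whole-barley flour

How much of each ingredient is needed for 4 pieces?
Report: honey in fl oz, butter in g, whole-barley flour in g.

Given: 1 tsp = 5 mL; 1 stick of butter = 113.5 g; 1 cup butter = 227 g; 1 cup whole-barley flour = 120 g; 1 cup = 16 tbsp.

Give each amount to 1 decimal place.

Scaling factor: 4/36 = 1/9.
honey: 2 fl oz × 1/9 ≈ 0.2 fl oz
butter: 1.5 stick × 1/9 × 113.5 g/stick ≈ 18.9 g
whole-barley flour: 4 tbsp × 1/9 ÷ 16 tbsp/cup × 120 g/cup ≈ 3.3 g

honey: 0.2 fl oz; butter: 18.9 g; whole-barley flour: 3.3 g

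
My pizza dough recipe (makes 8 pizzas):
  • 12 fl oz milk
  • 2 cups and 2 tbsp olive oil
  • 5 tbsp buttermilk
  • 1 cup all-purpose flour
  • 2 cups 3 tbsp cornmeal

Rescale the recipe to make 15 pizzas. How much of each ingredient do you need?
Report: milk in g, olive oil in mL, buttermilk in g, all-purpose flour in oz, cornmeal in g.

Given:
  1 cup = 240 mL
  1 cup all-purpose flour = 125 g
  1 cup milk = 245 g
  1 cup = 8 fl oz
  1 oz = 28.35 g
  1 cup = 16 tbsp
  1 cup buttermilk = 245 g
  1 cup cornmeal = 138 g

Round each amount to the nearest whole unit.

milk: 689 g; olive oil: 956 mL; buttermilk: 144 g; all-purpose flour: 8 oz; cornmeal: 566 g

Scaling factor: 15/8 = 1.875.
milk: 12 fl oz × 15/8 ÷ 8 fl oz/cup × 245 g/cup ≈ 689 g
olive oil: (2 cup + 2 tbsp = 2.125 cup) × 15/8 × 240 mL/cup ≈ 956 mL
buttermilk: 5 tbsp × 15/8 ÷ 16 tbsp/cup × 245 g/cup ≈ 144 g
all-purpose flour: 1 cup × 15/8 × 125 g/cup ÷ 28.35 g/oz ≈ 8 oz
cornmeal: (2 cup + 3 tbsp = 2.1875 cup) × 15/8 × 138 g/cup ≈ 566 g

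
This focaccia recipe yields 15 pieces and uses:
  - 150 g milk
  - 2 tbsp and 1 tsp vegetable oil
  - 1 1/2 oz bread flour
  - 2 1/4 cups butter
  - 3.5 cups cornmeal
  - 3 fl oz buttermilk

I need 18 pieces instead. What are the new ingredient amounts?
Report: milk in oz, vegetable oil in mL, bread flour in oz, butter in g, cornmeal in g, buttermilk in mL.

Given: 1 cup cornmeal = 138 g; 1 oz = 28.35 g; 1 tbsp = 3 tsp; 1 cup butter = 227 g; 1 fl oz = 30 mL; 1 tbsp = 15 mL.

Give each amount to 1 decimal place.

Scaling factor: 18/15 = 6/5 = 1.2.
milk: 150 g × 6/5 ÷ 28.35 g/oz ≈ 6.3 oz
vegetable oil: (2 tbsp + 1 tsp = 7/3 tbsp) × 6/5 × 15 mL/tbsp = 42.0 mL
bread flour: 1.5 oz × 6/5 = 1.8 oz
butter: 2.25 cup × 6/5 × 227 g/cup = 612.9 g
cornmeal: 3.5 cup × 6/5 × 138 g/cup = 579.6 g
buttermilk: 3 fl oz × 6/5 × 30 mL/fl oz = 108.0 mL

milk: 6.3 oz; vegetable oil: 42.0 mL; bread flour: 1.8 oz; butter: 612.9 g; cornmeal: 579.6 g; buttermilk: 108.0 mL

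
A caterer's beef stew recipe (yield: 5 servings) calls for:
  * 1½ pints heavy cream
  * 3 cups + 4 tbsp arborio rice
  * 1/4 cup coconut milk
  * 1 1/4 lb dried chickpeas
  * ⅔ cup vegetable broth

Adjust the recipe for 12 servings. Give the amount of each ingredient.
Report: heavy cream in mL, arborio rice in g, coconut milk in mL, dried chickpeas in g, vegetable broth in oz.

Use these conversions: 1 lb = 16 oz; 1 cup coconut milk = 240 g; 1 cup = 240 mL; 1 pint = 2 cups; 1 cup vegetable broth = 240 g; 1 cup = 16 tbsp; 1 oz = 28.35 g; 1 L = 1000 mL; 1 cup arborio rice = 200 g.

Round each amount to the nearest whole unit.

Scaling factor: 12/5 = 2.4.
heavy cream: 1.5 pint × 12/5 × 2 cup/pint × 240 mL/cup = 1728 mL
arborio rice: (3 cup + 4 tbsp = 3.25 cup) × 12/5 × 200 g/cup = 1560 g
coconut milk: 0.25 cup × 12/5 × 240 mL/cup = 144 mL
dried chickpeas: 1.25 lb × 12/5 × 16 oz/lb × 28.35 g/oz ≈ 1361 g
vegetable broth: 2/3 cup × 12/5 × 240 g/cup ÷ 28.35 g/oz ≈ 14 oz

heavy cream: 1728 mL; arborio rice: 1560 g; coconut milk: 144 mL; dried chickpeas: 1361 g; vegetable broth: 14 oz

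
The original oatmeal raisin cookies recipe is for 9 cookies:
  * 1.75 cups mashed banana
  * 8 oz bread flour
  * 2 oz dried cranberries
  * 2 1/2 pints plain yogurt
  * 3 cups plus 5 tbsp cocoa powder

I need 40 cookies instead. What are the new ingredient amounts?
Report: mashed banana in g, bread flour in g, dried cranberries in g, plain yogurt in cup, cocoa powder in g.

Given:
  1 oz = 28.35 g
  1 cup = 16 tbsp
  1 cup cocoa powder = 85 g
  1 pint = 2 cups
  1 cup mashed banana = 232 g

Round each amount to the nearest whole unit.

mashed banana: 1804 g; bread flour: 1008 g; dried cranberries: 252 g; plain yogurt: 22 cup; cocoa powder: 1251 g

Scaling factor: 40/9.
mashed banana: 1.75 cup × 40/9 × 232 g/cup ≈ 1804 g
bread flour: 8 oz × 40/9 × 28.35 g/oz = 1008 g
dried cranberries: 2 oz × 40/9 × 28.35 g/oz = 252 g
plain yogurt: 2.5 pint × 40/9 × 2 cup/pint ≈ 22 cup
cocoa powder: (3 cup + 5 tbsp = 3.3125 cup) × 40/9 × 85 g/cup ≈ 1251 g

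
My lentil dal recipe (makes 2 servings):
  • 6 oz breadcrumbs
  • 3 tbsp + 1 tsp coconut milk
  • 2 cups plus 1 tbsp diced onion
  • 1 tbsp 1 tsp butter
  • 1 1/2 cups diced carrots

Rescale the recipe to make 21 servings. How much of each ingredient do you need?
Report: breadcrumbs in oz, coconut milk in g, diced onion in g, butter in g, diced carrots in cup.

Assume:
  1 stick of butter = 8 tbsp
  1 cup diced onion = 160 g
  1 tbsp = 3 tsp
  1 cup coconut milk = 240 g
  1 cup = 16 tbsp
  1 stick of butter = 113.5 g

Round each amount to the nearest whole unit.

breadcrumbs: 63 oz; coconut milk: 525 g; diced onion: 3465 g; butter: 199 g; diced carrots: 16 cup

Scaling factor: 21/2 = 10.5.
breadcrumbs: 6 oz × 21/2 = 63 oz
coconut milk: (3 tbsp + 1 tsp = 10/3 tbsp) × 21/2 ÷ 16 tbsp/cup × 240 g/cup = 525 g
diced onion: (2 cup + 1 tbsp = 2.0625 cup) × 21/2 × 160 g/cup = 3465 g
butter: (1 tbsp + 1 tsp = 4/3 tbsp) × 21/2 ÷ 8 tbsp/stick × 113.5 g/stick ≈ 199 g
diced carrots: 1.5 cup × 21/2 ≈ 16 cup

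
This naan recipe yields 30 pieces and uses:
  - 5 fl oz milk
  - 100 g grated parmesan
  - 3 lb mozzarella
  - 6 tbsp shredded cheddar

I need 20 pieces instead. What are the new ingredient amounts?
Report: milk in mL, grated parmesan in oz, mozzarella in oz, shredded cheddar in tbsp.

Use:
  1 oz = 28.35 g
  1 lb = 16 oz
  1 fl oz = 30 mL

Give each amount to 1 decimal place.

milk: 100.0 mL; grated parmesan: 2.4 oz; mozzarella: 32.0 oz; shredded cheddar: 4.0 tbsp

Scaling factor: 20/30 = 2/3.
milk: 5 fl oz × 2/3 × 30 mL/fl oz = 100.0 mL
grated parmesan: 100 g × 2/3 ÷ 28.35 g/oz ≈ 2.4 oz
mozzarella: 3 lb × 2/3 × 16 oz/lb = 32.0 oz
shredded cheddar: 6 tbsp × 2/3 = 4.0 tbsp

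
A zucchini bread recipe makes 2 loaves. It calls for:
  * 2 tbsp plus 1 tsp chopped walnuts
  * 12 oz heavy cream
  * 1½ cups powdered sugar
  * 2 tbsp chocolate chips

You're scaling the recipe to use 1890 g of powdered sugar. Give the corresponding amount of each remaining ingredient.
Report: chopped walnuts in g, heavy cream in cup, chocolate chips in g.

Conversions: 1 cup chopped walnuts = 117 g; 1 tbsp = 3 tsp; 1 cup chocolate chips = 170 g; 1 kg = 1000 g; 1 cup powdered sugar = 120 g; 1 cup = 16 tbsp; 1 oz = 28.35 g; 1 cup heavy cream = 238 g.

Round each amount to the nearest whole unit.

chopped walnuts: 179 g; heavy cream: 15 cup; chocolate chips: 223 g

The original recipe has 180 g of powdered sugar, so the scaling factor is 1890 ÷ 180 = 21/2 = 10.5.
chopped walnuts: (2 tbsp + 1 tsp = 7/3 tbsp) × 21/2 ÷ 16 tbsp/cup × 117 g/cup ≈ 179 g
heavy cream: 12 oz × 21/2 × 28.35 g/oz ÷ 238 g/cup ≈ 15 cup
chocolate chips: 2 tbsp × 21/2 ÷ 16 tbsp/cup × 170 g/cup ≈ 223 g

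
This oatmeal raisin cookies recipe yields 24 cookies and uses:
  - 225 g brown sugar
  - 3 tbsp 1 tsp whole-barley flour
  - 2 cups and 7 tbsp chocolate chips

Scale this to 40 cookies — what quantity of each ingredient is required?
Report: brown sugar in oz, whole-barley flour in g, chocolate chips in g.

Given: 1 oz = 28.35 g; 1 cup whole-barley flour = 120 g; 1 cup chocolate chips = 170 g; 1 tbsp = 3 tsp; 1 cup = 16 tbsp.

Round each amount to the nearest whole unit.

Scaling factor: 40/24 = 5/3.
brown sugar: 225 g × 5/3 ÷ 28.35 g/oz ≈ 13 oz
whole-barley flour: (3 tbsp + 1 tsp = 10/3 tbsp) × 5/3 ÷ 16 tbsp/cup × 120 g/cup ≈ 42 g
chocolate chips: (2 cup + 7 tbsp = 2.4375 cup) × 5/3 × 170 g/cup ≈ 691 g

brown sugar: 13 oz; whole-barley flour: 42 g; chocolate chips: 691 g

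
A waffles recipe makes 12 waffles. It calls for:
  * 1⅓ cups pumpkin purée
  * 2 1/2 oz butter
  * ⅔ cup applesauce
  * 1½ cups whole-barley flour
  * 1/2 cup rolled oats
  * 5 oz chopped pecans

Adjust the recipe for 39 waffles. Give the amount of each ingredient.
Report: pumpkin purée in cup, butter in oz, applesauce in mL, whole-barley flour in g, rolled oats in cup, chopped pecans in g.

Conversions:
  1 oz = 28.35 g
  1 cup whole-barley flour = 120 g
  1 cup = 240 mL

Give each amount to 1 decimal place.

Scaling factor: 39/12 = 13/4 = 3.25.
pumpkin purée: 4/3 cup × 13/4 ≈ 4.3 cup
butter: 2.5 oz × 13/4 ≈ 8.1 oz
applesauce: 2/3 cup × 13/4 × 240 mL/cup = 520.0 mL
whole-barley flour: 1.5 cup × 13/4 × 120 g/cup = 585.0 g
rolled oats: 0.5 cup × 13/4 ≈ 1.6 cup
chopped pecans: 5 oz × 13/4 × 28.35 g/oz ≈ 460.7 g

pumpkin purée: 4.3 cup; butter: 8.1 oz; applesauce: 520.0 mL; whole-barley flour: 585.0 g; rolled oats: 1.6 cup; chopped pecans: 460.7 g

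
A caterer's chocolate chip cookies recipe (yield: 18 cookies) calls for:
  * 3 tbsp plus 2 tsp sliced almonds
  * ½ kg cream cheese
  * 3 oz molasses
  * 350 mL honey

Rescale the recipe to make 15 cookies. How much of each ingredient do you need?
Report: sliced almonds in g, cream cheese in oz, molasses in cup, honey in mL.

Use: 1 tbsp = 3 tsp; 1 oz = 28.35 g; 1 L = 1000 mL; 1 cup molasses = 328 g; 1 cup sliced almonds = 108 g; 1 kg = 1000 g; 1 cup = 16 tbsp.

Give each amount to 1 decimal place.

Scaling factor: 15/18 = 5/6.
sliced almonds: (3 tbsp + 2 tsp = 11/3 tbsp) × 5/6 ÷ 16 tbsp/cup × 108 g/cup ≈ 20.6 g
cream cheese: 0.5 kg × 5/6 × 1000 g/kg ÷ 28.35 g/oz ≈ 14.7 oz
molasses: 3 oz × 5/6 × 28.35 g/oz ÷ 328 g/cup ≈ 0.2 cup
honey: 350 mL × 5/6 ≈ 291.7 mL

sliced almonds: 20.6 g; cream cheese: 14.7 oz; molasses: 0.2 cup; honey: 291.7 mL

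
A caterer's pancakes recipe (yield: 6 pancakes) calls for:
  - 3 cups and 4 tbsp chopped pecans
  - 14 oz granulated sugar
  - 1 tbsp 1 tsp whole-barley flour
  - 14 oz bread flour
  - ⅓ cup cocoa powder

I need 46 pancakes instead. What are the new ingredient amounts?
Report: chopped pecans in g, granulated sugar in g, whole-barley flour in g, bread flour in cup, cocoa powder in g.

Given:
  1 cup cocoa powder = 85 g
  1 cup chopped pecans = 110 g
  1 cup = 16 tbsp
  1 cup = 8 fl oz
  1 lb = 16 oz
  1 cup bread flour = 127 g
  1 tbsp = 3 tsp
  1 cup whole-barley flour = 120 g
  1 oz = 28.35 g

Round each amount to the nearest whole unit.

Scaling factor: 46/6 = 23/3.
chopped pecans: (3 cup + 4 tbsp = 3.25 cup) × 23/3 × 110 g/cup ≈ 2741 g
granulated sugar: 14 oz × 23/3 × 28.35 g/oz ≈ 3043 g
whole-barley flour: (1 tbsp + 1 tsp = 4/3 tbsp) × 23/3 ÷ 16 tbsp/cup × 120 g/cup ≈ 77 g
bread flour: 14 oz × 23/3 × 28.35 g/oz ÷ 127 g/cup ≈ 24 cup
cocoa powder: 1/3 cup × 23/3 × 85 g/cup ≈ 217 g

chopped pecans: 2741 g; granulated sugar: 3043 g; whole-barley flour: 77 g; bread flour: 24 cup; cocoa powder: 217 g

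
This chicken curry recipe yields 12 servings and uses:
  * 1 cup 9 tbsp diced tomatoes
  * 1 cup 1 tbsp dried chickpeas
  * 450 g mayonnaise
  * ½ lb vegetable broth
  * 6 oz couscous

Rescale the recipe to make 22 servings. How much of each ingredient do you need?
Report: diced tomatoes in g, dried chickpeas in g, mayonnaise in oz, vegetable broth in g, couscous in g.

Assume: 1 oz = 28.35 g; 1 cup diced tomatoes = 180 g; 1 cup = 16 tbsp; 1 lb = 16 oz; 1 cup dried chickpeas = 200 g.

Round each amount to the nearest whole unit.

Scaling factor: 22/12 = 11/6.
diced tomatoes: (1 cup + 9 tbsp = 1.5625 cup) × 11/6 × 180 g/cup ≈ 516 g
dried chickpeas: (1 cup + 1 tbsp = 1.0625 cup) × 11/6 × 200 g/cup ≈ 390 g
mayonnaise: 450 g × 11/6 ÷ 28.35 g/oz ≈ 29 oz
vegetable broth: 0.5 lb × 11/6 × 16 oz/lb × 28.35 g/oz ≈ 416 g
couscous: 6 oz × 11/6 × 28.35 g/oz ≈ 312 g

diced tomatoes: 516 g; dried chickpeas: 390 g; mayonnaise: 29 oz; vegetable broth: 416 g; couscous: 312 g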